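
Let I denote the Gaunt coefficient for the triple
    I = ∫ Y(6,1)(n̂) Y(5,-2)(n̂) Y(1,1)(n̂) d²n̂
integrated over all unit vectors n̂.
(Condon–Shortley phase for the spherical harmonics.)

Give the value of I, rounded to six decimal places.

Checks pass: Σm=0; 12 even; l₃=1∈[1,11].
(2·6+1)(2·5+1)(2·1+1) = 429
Δ: 10! 2! 0! / 13! → 1/858
sum: t=5:−1/14400 = -1/14400
3j²(6 5 1; 0 0 0) = Δ·Π!·Σ² = 6/143  (sign +1)
sum: t=3:−1/60480 = -1/60480
3j²(6 5 1; 1 -2 1) = Δ·Π!·Σ² = 5/429  (sign -1)
combine: 4πI² = 429·6/143·5/429 = 30/143
take √, sign -1: I = -0.12920749

-0.129207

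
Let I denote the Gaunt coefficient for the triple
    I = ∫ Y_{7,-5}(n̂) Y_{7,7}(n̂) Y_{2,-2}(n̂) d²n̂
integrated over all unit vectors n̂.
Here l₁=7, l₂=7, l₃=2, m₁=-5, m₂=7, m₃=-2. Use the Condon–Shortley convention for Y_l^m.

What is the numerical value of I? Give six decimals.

0.066694

m-sum 0 ✓  L=16 even ✓  0≤2≤14 ✓
Π(2lᵢ+1) = 15×15×5 = 1125
triangle coeff Δ(7,7,2) = 1/185640
Σ_t [5,7]: t=5:−1/2419200 t=6:+1/518400 t=7:−1/2419200 = 1/907200
(3j)²=56/3315 [(7 7 2; 0 0 0)], sign=+1
Σ_t [12,12]: t=12:+1/1916006400 = 1/1916006400
(3j)²=1/340 [(7 7 2; -5 7 -2)], sign=+1
⇒ 4πI² = 210/3757
I = (+1)√(210/3757/(4π)) = 0.06669359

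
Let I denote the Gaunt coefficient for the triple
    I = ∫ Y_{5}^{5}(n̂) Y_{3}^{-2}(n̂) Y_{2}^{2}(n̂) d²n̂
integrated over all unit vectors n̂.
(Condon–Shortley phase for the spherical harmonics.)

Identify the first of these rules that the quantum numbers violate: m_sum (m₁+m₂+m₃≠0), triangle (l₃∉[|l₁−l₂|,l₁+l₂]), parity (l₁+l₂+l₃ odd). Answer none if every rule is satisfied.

azimuthal sum: 5 − 2 + 2 = 5  ✗
2 ≤ 2 ≤ 8 (triangle on l)
L = 5 + 3 + 2 = 10 (even)

m_sum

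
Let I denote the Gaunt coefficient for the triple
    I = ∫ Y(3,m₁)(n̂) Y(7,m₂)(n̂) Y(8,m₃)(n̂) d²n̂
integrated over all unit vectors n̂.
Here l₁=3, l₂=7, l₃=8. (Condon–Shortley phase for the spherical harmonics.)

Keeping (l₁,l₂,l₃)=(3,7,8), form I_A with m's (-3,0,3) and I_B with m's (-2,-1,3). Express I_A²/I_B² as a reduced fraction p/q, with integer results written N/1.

21/1

Shared (l₁,l₂,l₃)=(3,7,8): N and (l;000)² cancel in I_A²/I_B².
A: Δ = 2!·4!·12!/19! = 1/5290740; Racah Σ t=2..2: t=2:+1/29030400 = 1/29030400; ⇒ 3j(3 7 8; -3 0 3)² = 165/8398, sgn -1
B: Δ = 2!·4!·12!/19! = 1/5290740; Racah Σ t=1..2: t=1:−1/14515200 t=2:+1/11612160 = 1/58060800; ⇒ 3j(3 7 8; -2 -1 3)² = 55/58786, sgn -1
I_A²/I_B² = (165/8398)/(55/58786) = 21/1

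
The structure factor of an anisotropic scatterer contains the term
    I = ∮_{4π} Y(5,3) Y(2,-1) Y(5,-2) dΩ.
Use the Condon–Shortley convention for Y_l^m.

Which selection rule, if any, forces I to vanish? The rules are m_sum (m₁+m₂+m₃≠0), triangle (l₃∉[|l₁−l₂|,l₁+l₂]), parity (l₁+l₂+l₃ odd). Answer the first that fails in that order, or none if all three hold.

none

azimuthal sum: 3 − 1 − 2 = 0  ✓
3 ≤ 5 ≤ 7 (triangle on l)  ✓
L = 5 + 2 + 5 = 12 (even)  ✓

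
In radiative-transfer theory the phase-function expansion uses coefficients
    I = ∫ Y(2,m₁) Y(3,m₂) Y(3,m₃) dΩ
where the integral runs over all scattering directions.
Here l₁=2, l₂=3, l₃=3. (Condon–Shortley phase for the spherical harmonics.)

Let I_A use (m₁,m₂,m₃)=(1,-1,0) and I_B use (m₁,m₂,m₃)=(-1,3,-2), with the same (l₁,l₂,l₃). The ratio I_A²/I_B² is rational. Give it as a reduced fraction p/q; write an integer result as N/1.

Shared (l₁,l₂,l₃)=(2,3,3): N and (l;000)² cancel in I_A²/I_B².
A: Δ = 2!·2!·4!/9! = 1/3780; Racah Σ t=0..1: t=0:+1/8 t=1:−1/12 = 1/24; ⇒ 3j(2 3 3; 1 -1 0)² = 1/210, sgn -1
B: Δ = 2!·2!·4!/9! = 1/3780; Racah Σ t=2..2: t=2:+1/48 = 1/48; ⇒ 3j(2 3 3; -1 3 -2)² = 5/84, sgn -1
I_A²/I_B² = (1/210)/(5/84) = 2/25

2/25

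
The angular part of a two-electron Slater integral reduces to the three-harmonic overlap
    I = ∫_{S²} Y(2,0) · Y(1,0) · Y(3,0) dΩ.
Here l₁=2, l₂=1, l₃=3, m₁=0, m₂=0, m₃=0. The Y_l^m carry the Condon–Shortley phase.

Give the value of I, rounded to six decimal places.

0.247767

Checks pass: Σm=0; 6 even; l₃=3∈[1,3].
(2·2+1)(2·1+1)(2·3+1) = 105
Δ: 0! 4! 2! / 7! → 1/105
sum: t=0:+1/4 = 1/4
3j²(2 1 3; 0 0 0) = Δ·Π!·Σ² = 3/35  (sign -1)
(m-triple is (0,0,0) — same symbol as above.)
combine: 4πI² = 105·3/35·3/35 = 27/35
take √, sign +1: I = 0.24776670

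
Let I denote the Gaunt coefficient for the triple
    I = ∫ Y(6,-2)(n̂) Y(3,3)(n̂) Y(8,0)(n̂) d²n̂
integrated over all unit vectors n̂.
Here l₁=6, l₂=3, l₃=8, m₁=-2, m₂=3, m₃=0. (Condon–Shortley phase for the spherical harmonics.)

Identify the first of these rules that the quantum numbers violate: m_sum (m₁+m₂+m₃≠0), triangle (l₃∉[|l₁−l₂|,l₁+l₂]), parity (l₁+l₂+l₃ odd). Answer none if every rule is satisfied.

m_sum

m₁+m₂+m₃ = -2 + 3 + 0 = 1  ✗
triangle: |6−3|=3 ≤ l₃=8 ≤ 6+3=9
parity: l₁+l₂+l₃ = 17 is odd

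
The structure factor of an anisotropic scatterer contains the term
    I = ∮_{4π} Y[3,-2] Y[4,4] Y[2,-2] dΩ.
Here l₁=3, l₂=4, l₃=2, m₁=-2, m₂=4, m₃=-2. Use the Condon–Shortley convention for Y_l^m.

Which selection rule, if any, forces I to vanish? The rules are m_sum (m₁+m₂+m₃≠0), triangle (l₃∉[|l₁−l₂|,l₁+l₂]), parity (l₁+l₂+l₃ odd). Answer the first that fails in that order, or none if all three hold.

parity

m₁+m₂+m₃ = -2 + 4 − 2 = 0  ✓
triangle: |3−4|=1 ≤ l₃=2 ≤ 3+4=7  ✓
parity: l₁+l₂+l₃ = 9 is odd  ✗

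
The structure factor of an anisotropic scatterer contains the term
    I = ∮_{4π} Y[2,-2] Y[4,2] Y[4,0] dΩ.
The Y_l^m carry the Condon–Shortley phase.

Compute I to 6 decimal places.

-0.190365

Rules hold: Σm=0, L=10 even, 2≤4≤6.
N = 5·9·9 = 405
Δ = 2!·2!·6!/11! = 1/13860
Racah Σ t=0..2: t=0:+1/192 t=1:−1/36 t=2:+1/192 = -5/288
⇒ 3j(2 4 4; 0 0 0)² = 20/693, sgn -1
Racah Σ t=2..2: t=2:+1/192 = 1/192
⇒ 3j(2 4 4; -2 2 0)² = 3/77, sgn +1
4πI² = N·(3j₀)²·(3jₘ)² = 2700/5929
I = -1·√(0.455389/4π) = -0.19036462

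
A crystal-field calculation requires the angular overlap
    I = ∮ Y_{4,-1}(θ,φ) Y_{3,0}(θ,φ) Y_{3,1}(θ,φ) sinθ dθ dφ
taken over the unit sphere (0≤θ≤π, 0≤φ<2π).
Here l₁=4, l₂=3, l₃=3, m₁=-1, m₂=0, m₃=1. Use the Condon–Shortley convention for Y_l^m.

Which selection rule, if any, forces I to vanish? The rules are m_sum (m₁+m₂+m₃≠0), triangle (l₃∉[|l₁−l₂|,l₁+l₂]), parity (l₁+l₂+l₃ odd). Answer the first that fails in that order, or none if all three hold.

none

azimuthal sum: -1 + 0 + 1 = 0  ✓
1 ≤ 3 ≤ 7 (triangle on l)  ✓
L = 4 + 3 + 3 = 10 (even)  ✓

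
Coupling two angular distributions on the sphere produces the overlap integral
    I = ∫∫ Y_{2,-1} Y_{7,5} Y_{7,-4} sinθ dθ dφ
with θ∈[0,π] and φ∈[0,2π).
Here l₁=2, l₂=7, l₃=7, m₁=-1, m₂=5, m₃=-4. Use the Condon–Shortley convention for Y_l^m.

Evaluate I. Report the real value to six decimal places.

Rules hold: Σm=0, L=16 even, 5≤7≤9.
N = 5·15·15 = 1125
Δ = 2!·2!·12!/17! = 1/185640
Racah Σ t=0..2: t=0:+1/2419200 t=1:−1/518400 t=2:+1/2419200 = -1/907200
⇒ 3j(2 7 7; 0 0 0)² = 56/3315, sgn +1
Racah Σ t=1..2: t=1:−1/79833600 t=2:+1/14515200 = 1/17740800
⇒ 3j(2 7 7; -1 5 -4)² = 729/30940, sgn -1
4πI² = N·(3j₀)²·(3jₘ)² = 21870/48841
I = -1·√(0.44778/4π) = -0.18876748

-0.188767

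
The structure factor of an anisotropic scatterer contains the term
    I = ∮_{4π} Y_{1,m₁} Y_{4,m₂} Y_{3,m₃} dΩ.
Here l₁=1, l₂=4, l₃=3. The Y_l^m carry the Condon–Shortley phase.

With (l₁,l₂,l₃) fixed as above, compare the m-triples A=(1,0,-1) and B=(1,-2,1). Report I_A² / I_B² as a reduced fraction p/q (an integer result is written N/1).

2/5

Shared (l₁,l₂,l₃)=(1,4,3): N and (l;000)² cancel in I_A²/I_B².
A: Δ = 2!·0!·6!/9! = 1/252; Racah Σ t=0..0: t=0:+1/96 = 1/96; ⇒ 3j(1 4 3; 1 0 -1)² = 1/42, sgn +1
B: Δ = 2!·0!·6!/9! = 1/252; Racah Σ t=0..0: t=0:+1/96 = 1/96; ⇒ 3j(1 4 3; 1 -2 1)² = 5/84, sgn +1
I_A²/I_B² = (1/42)/(5/84) = 2/5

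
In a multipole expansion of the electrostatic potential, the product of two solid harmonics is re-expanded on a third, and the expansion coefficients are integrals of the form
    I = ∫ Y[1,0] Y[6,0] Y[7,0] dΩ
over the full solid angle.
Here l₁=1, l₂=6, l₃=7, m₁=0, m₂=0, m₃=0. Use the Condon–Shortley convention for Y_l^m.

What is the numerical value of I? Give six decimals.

0.244927

Checks pass: Σm=0; 14 even; l₃=7∈[5,7].
(2·1+1)(2·6+1)(2·7+1) = 585
Δ: 0! 2! 12! / 15! → 1/1365
sum: t=0:+1/518400 = 1/518400
3j²(1 6 7; 0 0 0) = Δ·Π!·Σ² = 7/195  (sign -1)
(m-triple is (0,0,0) — same symbol as above.)
combine: 4πI² = 585·7/195·7/195 = 49/65
take √, sign +1: I = 0.24492687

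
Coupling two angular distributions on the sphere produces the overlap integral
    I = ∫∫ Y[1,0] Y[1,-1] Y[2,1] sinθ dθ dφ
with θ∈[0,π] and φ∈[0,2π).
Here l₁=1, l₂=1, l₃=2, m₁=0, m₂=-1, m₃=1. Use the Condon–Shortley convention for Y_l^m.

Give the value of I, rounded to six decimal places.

-0.218510

Rules hold: Σm=0, L=4 even, 0≤2≤2.
N = 3·3·5 = 45
Δ = 0!·2!·2!/5! = 1/30
Racah Σ t=0..0: t=0:+1/1 = 1/1
⇒ 3j(1 1 2; 0 0 0)² = 2/15, sgn +1
Racah Σ t=0..0: t=0:+1/2 = 1/2
⇒ 3j(1 1 2; 0 -1 1)² = 1/10, sgn -1
4πI² = N·(3j₀)²·(3jₘ)² = 3/5
I = -1·√(0.6/4π) = -0.21850969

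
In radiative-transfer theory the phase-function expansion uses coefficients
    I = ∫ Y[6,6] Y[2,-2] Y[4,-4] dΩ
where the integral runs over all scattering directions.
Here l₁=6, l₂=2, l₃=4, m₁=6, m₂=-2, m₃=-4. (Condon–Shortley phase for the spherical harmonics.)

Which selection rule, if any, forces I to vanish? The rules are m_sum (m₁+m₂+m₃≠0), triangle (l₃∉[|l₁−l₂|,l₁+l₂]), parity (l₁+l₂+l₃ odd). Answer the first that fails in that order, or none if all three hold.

none

Σmᵢ = 0  ✓
l₃∈[|l₁−l₂|,l₁+l₂]=[4,8], have l₃=4  ✓
Σlᵢ = 12 ⇒ even  ✓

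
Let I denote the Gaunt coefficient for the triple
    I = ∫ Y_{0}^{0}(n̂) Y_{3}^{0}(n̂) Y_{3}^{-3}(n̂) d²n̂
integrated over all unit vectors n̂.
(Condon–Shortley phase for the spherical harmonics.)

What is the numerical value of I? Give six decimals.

Σmᵢ = -3 ≠ 0, so the φ-integral vanishes; I = 0

0.000000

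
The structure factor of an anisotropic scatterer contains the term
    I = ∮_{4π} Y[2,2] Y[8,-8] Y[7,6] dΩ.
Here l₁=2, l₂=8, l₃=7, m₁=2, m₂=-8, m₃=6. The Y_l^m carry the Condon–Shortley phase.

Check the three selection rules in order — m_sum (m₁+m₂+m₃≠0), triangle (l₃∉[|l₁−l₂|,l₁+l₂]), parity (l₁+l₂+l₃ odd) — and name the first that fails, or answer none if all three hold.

parity

azimuthal sum: 2 − 8 + 6 = 0  ✓
6 ≤ 7 ≤ 10 (triangle on l)  ✓
L = 2 + 8 + 7 = 17 (odd)  ✗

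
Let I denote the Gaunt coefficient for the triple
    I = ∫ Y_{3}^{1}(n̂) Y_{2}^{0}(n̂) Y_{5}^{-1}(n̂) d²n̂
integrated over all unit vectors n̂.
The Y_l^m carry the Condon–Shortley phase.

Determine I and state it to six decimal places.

-0.227318

Rules hold: Σm=0, L=10 even, 1≤5≤5.
N = 7·5·11 = 385
Δ = 0!·6!·4!/11! = 1/2310
Racah Σ t=0..0: t=0:+1/144 = 1/144
⇒ 3j(3 2 5; 0 0 0)² = 10/231, sgn -1
Racah Σ t=0..0: t=0:+1/192 = 1/192
⇒ 3j(3 2 5; 1 0 -1)² = 3/77, sgn +1
4πI² = N·(3j₀)²·(3jₘ)² = 50/77
I = -1·√(0.649351/4π) = -0.22731846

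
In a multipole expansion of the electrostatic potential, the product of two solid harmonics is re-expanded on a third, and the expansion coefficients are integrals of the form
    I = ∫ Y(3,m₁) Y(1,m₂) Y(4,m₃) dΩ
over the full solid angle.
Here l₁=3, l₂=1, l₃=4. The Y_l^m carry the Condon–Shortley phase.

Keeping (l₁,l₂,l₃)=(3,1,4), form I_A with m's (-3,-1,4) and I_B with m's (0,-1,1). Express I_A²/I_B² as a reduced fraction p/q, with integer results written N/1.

Shared (l₁,l₂,l₃)=(3,1,4): N and (l;000)² cancel in I_A²/I_B².
A: Δ = 0!·6!·2!/9! = 1/252; Racah Σ t=0..0: t=0:+1/1440 = 1/1440; ⇒ 3j(3 1 4; -3 -1 4)² = 1/9, sgn +1
B: Δ = 0!·6!·2!/9! = 1/252; Racah Σ t=0..0: t=0:+1/72 = 1/72; ⇒ 3j(3 1 4; 0 -1 1)² = 5/126, sgn -1
I_A²/I_B² = (1/9)/(5/126) = 14/5

14/5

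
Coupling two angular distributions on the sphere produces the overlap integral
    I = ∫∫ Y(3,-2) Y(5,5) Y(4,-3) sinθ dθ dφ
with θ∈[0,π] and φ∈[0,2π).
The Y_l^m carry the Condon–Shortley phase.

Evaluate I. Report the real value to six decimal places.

Checks pass: Σm=0; 12 even; l₃=4∈[2,8].
(2·3+1)(2·5+1)(2·4+1) = 693
Δ: 4! 2! 6! / 13! → 1/180180
sum: t=1:−1/576 t=2:+1/144 t=3:−1/576 = 1/288
3j²(3 5 4; 0 0 0) = Δ·Π!·Σ² = 20/1001  (sign +1)
sum: t=4:+1/17280 = 1/17280
3j²(3 5 4; -2 5 -3) = Δ·Π!·Σ² = 35/858  (sign -1)
combine: 4πI² = 693·20/1001·35/858 = 1050/1859
take √, sign -1: I = -0.21200691

-0.212007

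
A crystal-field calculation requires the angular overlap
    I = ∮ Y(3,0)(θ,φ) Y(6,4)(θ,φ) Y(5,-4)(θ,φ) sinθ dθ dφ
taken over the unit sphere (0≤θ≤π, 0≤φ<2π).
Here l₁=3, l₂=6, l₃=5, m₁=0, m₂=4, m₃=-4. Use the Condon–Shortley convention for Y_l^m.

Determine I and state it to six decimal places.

-0.139560

m-sum 0 ✓  L=14 even ✓  3≤5≤9 ✓
Π(2lᵢ+1) = 7×13×11 = 1001
triangle coeff Δ(3,6,5) = 1/675675
Σ_t [1,3]: t=1:−1/8640 t=2:+1/2304 t=3:−1/8640 = 7/34560
(3j)²=7/429 [(3 6 5; 0 0 0)], sign=-1
Σ_t [2,3]: t=2:+1/161280 t=3:−1/60480 = -1/96768
(3j)²=15/1001 [(3 6 5; 0 4 -4)], sign=+1
⇒ 4πI² = 35/143
I = (-1)√(35/143/(4π)) = -0.13956004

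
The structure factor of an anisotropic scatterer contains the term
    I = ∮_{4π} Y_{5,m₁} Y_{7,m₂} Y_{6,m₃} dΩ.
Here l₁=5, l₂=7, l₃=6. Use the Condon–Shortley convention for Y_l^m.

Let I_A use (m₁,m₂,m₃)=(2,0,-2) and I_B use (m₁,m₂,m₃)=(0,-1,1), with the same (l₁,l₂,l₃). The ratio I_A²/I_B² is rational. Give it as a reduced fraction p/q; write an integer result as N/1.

82369/43350

l's match ⇒ only the (l;m) 3-j factors differ between A and B.
A: triangle coeff Δ(5,7,6) = 1/174594420; Σ_t [0,3]: t=0:+1/21772800 t=1:−1/691200 t=2:+1/207360 t=3:−1/497664 = 41/29030400; (3j)²=11767/1385670 [(5 7 6; 2 0 -2)], sign=+1
B: triangle coeff Δ(5,7,6) = 1/174594420; Σ_t [1,5]: t=1:−1/2073600 t=2:+1/165888 t=3:−1/103680 t=4:+1/414720 t=5:−1/14515200 = -17/9676800; (3j)²=85/19019 [(5 7 6; 0 -1 1)], sign=+1
I_A²/I_B² = (11767/1385670)/(85/19019) = 82369/43350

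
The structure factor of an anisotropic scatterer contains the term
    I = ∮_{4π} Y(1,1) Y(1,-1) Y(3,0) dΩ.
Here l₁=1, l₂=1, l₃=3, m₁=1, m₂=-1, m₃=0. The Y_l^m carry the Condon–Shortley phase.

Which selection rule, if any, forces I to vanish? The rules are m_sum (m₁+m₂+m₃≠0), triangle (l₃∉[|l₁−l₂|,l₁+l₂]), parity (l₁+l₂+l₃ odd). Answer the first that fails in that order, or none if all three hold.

m₁+m₂+m₃ = 1 − 1 + 0 = 0  ✓
triangle: |1−1|=0 ≤ l₃=3 ≤ 1+1=2  ✗
parity: l₁+l₂+l₃ = 5 is odd

triangle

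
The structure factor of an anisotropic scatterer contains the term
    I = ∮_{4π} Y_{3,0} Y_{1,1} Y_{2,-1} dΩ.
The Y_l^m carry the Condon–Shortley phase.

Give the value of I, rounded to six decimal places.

Checks pass: Σm=0; 6 even; l₃=2∈[2,4].
(2·3+1)(2·1+1)(2·2+1) = 105
Δ: 2! 4! 0! / 7! → 1/105
sum: t=1:−1/4 = -1/4
3j²(3 1 2; 0 0 0) = Δ·Π!·Σ² = 3/35  (sign -1)
sum: t=2:+1/12 = 1/12
3j²(3 1 2; 0 1 -1) = Δ·Π!·Σ² = 1/35  (sign -1)
combine: 4πI² = 105·3/35·1/35 = 9/35
take √, sign +1: I = 0.14304817

0.143048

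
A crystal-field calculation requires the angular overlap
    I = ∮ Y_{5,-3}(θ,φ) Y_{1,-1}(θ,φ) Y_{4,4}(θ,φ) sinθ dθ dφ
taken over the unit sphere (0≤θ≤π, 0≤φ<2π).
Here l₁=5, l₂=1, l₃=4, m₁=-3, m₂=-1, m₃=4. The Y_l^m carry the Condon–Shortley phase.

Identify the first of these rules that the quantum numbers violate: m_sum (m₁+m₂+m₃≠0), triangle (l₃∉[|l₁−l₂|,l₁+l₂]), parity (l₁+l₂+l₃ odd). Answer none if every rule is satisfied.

azimuthal sum: -3 − 1 + 4 = 0  ✓
4 ≤ 4 ≤ 6 (triangle on l)  ✓
L = 5 + 1 + 4 = 10 (even)  ✓

none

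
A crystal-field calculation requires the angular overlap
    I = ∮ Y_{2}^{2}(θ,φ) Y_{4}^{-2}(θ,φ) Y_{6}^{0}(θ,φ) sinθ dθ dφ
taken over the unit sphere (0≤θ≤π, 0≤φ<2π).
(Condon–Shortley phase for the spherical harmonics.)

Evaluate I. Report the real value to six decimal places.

Rules hold: Σm=0, L=12 even, 2≤6≤6.
N = 5·9·13 = 585
Δ = 0!·4!·8!/13! = 1/6435
Racah Σ t=0..0: t=0:+1/2304 = 1/2304
⇒ 3j(2 4 6; 0 0 0)² = 5/143, sgn +1
Racah Σ t=0..0: t=0:+1/34560 = 1/34560
⇒ 3j(2 4 6; 2 -2 0)² = 1/429, sgn +1
4πI² = N·(3j₀)²·(3jₘ)² = 75/1573
I = +1·√(0.0476796/4π) = 0.06159725

0.061597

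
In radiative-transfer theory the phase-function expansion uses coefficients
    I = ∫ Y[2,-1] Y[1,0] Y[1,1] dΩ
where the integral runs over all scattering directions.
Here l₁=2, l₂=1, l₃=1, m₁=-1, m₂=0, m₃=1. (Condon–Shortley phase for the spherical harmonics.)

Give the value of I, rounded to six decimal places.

-0.218510

m-sum 0 ✓  L=4 even ✓  1≤1≤3 ✓
Π(2lᵢ+1) = 5×3×3 = 45
triangle coeff Δ(2,1,1) = 1/30
Σ_t [1,1]: t=1:−1/1 = -1/1
(3j)²=2/15 [(2 1 1; 0 0 0)], sign=+1
Σ_t [1,1]: t=1:−1/2 = -1/2
(3j)²=1/10 [(2 1 1; -1 0 1)], sign=-1
⇒ 4πI² = 3/5
I = (-1)√(3/5/(4π)) = -0.21850969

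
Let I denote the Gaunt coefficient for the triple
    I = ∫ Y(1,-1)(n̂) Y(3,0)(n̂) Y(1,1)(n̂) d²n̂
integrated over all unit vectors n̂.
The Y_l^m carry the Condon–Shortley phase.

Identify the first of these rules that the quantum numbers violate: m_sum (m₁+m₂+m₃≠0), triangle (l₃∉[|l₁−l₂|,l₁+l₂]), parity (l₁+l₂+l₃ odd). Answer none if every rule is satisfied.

Σmᵢ = 0  ✓
l₃∈[|l₁−l₂|,l₁+l₂]=[2,4], have l₃=1  ✗
Σlᵢ = 5 ⇒ odd

triangle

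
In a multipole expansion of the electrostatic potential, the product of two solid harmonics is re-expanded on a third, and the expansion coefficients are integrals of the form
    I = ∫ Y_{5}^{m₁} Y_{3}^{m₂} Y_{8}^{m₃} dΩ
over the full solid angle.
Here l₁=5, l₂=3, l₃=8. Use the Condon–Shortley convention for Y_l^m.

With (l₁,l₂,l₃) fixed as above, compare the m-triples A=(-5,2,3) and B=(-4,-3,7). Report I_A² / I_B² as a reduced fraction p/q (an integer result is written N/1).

Shared (l₁,l₂,l₃)=(5,3,8): N and (l;000)² cancel in I_A²/I_B².
A: Δ = 0!·10!·6!/17! = 1/136136; Racah Σ t=0..0: t=0:+1/435456000 = 1/435456000; ⇒ 3j(5 3 8; -5 2 3)² = 1/12376, sgn -1
B: Δ = 0!·10!·6!/17! = 1/136136; Racah Σ t=0..0: t=0:+1/261273600 = 1/261273600; ⇒ 3j(5 3 8; -4 -3 7)² = 5/136, sgn -1
I_A²/I_B² = (1/12376)/(5/136) = 1/455

1/455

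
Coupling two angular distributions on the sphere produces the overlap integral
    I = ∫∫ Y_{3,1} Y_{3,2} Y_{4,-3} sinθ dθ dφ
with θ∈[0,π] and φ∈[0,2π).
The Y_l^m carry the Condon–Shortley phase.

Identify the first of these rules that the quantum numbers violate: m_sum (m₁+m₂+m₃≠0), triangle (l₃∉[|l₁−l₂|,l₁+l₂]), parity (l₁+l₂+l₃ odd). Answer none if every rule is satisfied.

none

Σmᵢ = 0  ✓
l₃∈[|l₁−l₂|,l₁+l₂]=[0,6], have l₃=4  ✓
Σlᵢ = 10 ⇒ even  ✓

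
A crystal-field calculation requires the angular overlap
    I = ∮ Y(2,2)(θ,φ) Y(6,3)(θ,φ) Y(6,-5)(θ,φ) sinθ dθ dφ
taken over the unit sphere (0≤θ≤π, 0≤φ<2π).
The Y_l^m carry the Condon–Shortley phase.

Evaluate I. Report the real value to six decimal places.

Rules hold: Σm=0, L=14 even, 4≤6≤8.
N = 5·13·13 = 845
Δ = 2!·2!·10!/15! = 1/90090
Racah Σ t=0..2: t=0:+1/69120 t=1:−1/14400 t=2:+1/69120 = -7/172800
⇒ 3j(2 6 6; 0 0 0)² = 14/715, sgn -1
Racah Σ t=0..0: t=0:+1/1451520 = 1/1451520
⇒ 3j(2 6 6; 2 3 -5)² = 1/91, sgn -1
4πI² = N·(3j₀)²·(3jₘ)² = 2/11
I = +1·√(0.181818/4π) = 0.12028562

0.120286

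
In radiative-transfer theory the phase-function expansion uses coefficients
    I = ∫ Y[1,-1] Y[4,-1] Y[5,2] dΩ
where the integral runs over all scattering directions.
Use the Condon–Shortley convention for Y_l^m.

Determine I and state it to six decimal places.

0.225034

m-sum 0 ✓  L=10 even ✓  3≤5≤5 ✓
Π(2lᵢ+1) = 3×9×11 = 297
triangle coeff Δ(1,4,5) = 1/495
Σ_t [0,0]: t=0:+1/576 = 1/576
(3j)²=5/99 [(1 4 5; 0 0 0)], sign=-1
Σ_t [0,0]: t=0:+1/1440 = 1/1440
(3j)²=7/165 [(1 4 5; -1 -1 2)], sign=-1
⇒ 4πI² = 7/11
I = (+1)√(7/11/(4π)) = 0.22503380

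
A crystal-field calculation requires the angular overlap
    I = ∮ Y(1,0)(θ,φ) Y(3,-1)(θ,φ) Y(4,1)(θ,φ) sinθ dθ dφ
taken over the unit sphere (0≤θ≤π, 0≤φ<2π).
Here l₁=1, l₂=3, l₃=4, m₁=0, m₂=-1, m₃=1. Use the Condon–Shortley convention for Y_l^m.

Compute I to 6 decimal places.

m-sum 0 ✓  L=8 even ✓  2≤4≤4 ✓
Π(2lᵢ+1) = 3×7×9 = 189
triangle coeff Δ(1,3,4) = 1/252
Σ_t [0,0]: t=0:+1/36 = 1/36
(3j)²=4/63 [(1 3 4; 0 0 0)], sign=+1
Σ_t [0,0]: t=0:+1/48 = 1/48
(3j)²=5/84 [(1 3 4; 0 -1 1)], sign=-1
⇒ 4πI² = 5/7
I = (-1)√(5/7/(4π)) = -0.23841361

-0.238414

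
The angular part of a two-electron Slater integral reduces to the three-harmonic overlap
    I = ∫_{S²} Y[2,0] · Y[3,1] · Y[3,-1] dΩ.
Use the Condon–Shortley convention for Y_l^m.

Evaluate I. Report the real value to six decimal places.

Rules hold: Σm=0, L=8 even, 1≤3≤5.
N = 5·7·7 = 245
Δ = 2!·2!·4!/9! = 1/3780
Racah Σ t=0..2: t=0:+1/24 t=1:−1/4 t=2:+1/24 = -1/6
⇒ 3j(2 3 3; 0 0 0)² = 4/105, sgn +1
Racah Σ t=0..2: t=0:+1/96 t=1:−1/6 t=2:+1/16 = -3/32
⇒ 3j(2 3 3; 0 1 -1)² = 3/140, sgn -1
4πI² = N·(3j₀)²·(3jₘ)² = 1/5
I = -1·√(0.2/4π) = -0.12615663

-0.126157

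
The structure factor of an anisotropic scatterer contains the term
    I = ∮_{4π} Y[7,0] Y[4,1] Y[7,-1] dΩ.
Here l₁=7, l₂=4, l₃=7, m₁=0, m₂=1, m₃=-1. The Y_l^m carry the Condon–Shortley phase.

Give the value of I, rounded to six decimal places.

Rules hold: Σm=0, L=18 even, 3≤7≤11.
N = 15·9·15 = 2025
Δ = 4!·10!·4!/19! = 1/58198140
Racah Σ t=0..4: t=0:+1/17418240 t=1:−1/622080 t=2:+1/230400 t=3:−1/622080 t=4:+1/17418240 = 1/806400
⇒ 3j(7 4 7; 0 0 0)² = 2268/230945, sgn -1
Racah Σ t=1..4: t=1:−1/2488320 t=2:+1/345600 t=3:−1/414720 t=4:+1/4354560 = 1/3225600
⇒ 3j(7 4 7; 0 1 -1)² = 81/92378, sgn +1
4πI² = N·(3j₀)²·(3jₘ)² = 37200870/2133423721
I = -1·√(0.0174372/4π) = -0.03725058

-0.037251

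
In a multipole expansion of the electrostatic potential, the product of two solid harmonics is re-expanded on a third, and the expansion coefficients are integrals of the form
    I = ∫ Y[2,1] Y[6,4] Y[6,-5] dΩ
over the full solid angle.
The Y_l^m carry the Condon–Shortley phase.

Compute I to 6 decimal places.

Rules hold: Σm=0, L=14 even, 4≤6≤8.
N = 5·13·13 = 845
Δ = 2!·2!·10!/15! = 1/90090
Racah Σ t=0..2: t=0:+1/69120 t=1:−1/14400 t=2:+1/69120 = -7/172800
⇒ 3j(2 6 6; 0 0 0)² = 14/715, sgn -1
Racah Σ t=0..1: t=0:+1/7257600 t=1:−1/725760 = -1/806400
⇒ 3j(2 6 6; 1 4 -5)² = 27/910, sgn +1
4πI² = N·(3j₀)²·(3jₘ)² = 27/55
I = -1·√(0.490909/4π) = -0.19764945

-0.197649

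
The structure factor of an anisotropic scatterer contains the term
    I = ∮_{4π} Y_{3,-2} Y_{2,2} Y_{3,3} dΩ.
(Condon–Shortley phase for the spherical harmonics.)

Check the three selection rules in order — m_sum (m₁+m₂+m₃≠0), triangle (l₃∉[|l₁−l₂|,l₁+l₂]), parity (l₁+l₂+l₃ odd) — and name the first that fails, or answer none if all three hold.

m_sum

Σmᵢ = 3  ✗
l₃∈[|l₁−l₂|,l₁+l₂]=[1,5], have l₃=3
Σlᵢ = 8 ⇒ even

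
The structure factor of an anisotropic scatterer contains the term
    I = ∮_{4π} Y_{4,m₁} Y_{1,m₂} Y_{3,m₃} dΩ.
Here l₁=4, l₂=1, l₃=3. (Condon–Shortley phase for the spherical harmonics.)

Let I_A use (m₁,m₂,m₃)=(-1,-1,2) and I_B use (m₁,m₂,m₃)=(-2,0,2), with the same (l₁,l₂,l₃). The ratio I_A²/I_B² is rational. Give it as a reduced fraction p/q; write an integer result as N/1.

Shared (l₁,l₂,l₃)=(4,1,3): N and (l;000)² cancel in I_A²/I_B².
A: Δ = 2!·6!·0!/9! = 1/252; Racah Σ t=0..0: t=0:+1/240 = 1/240; ⇒ 3j(4 1 3; -1 -1 2)² = 1/84, sgn -1
B: Δ = 2!·6!·0!/9! = 1/252; Racah Σ t=1..1: t=1:−1/120 = -1/120; ⇒ 3j(4 1 3; -2 0 2)² = 1/21, sgn +1
I_A²/I_B² = (1/84)/(1/21) = 1/4

1/4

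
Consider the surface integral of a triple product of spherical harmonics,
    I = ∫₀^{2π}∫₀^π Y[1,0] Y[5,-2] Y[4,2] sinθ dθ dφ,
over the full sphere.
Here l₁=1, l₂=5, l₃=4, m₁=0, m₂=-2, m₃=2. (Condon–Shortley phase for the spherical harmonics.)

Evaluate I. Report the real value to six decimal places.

Checks pass: Σm=0; 10 even; l₃=4∈[4,6].
(2·1+1)(2·5+1)(2·4+1) = 297
Δ: 2! 0! 8! / 11! → 1/495
sum: t=1:−1/576 = -1/576
3j²(1 5 4; 0 0 0) = Δ·Π!·Σ² = 5/99  (sign -1)
sum: t=1:−1/1440 = -1/1440
3j²(1 5 4; 0 -2 2) = Δ·Π!·Σ² = 7/165  (sign -1)
combine: 4πI² = 297·5/99·7/165 = 7/11
take √, sign +1: I = 0.22503380

0.225034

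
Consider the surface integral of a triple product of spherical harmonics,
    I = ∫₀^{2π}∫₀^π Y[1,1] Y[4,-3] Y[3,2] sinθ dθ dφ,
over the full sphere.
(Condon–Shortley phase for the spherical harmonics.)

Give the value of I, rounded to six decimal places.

-0.282095

Rules hold: Σm=0, L=8 even, 3≤3≤5.
N = 3·9·7 = 189
Δ = 2!·0!·6!/9! = 1/252
Racah Σ t=1..1: t=1:−1/36 = -1/36
⇒ 3j(1 4 3; 0 0 0)² = 4/63, sgn +1
Racah Σ t=0..0: t=0:+1/240 = 1/240
⇒ 3j(1 4 3; 1 -3 2)² = 1/12, sgn -1
4πI² = N·(3j₀)²·(3jₘ)² = 1/1
I = -1·√(1/4π) = -0.28209479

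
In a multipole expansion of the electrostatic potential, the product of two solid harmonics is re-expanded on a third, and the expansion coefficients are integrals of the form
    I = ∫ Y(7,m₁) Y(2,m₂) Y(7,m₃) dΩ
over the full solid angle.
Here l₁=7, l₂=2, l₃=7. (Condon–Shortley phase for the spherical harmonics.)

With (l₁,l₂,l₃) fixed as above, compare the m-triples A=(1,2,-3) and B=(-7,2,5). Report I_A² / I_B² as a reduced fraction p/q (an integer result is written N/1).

Shared (l₁,l₂,l₃)=(7,2,7): N and (l;000)² cancel in I_A²/I_B².
A: Δ = 2!·12!·2!/17! = 1/185640; Racah Σ t=2..2: t=2:+1/3870720 = 1/3870720; ⇒ 3j(7 2 7; 1 2 -3)² = 135/6188, sgn +1
B: Δ = 2!·12!·2!/17! = 1/185640; Racah Σ t=2..2: t=2:+1/1916006400 = 1/1916006400; ⇒ 3j(7 2 7; -7 2 5)² = 1/340, sgn +1
I_A²/I_B² = (135/6188)/(1/340) = 675/91

675/91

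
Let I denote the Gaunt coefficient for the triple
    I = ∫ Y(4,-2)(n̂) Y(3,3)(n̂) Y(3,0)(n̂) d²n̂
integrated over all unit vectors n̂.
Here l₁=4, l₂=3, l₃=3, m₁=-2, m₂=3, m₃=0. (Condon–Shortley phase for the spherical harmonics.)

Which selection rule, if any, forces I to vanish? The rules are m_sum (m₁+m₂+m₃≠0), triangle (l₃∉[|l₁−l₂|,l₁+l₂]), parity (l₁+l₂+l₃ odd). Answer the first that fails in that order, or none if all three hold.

m₁+m₂+m₃ = -2 + 3 + 0 = 1  ✗
triangle: |4−3|=1 ≤ l₃=3 ≤ 4+3=7
parity: l₁+l₂+l₃ = 10 is even

m_sum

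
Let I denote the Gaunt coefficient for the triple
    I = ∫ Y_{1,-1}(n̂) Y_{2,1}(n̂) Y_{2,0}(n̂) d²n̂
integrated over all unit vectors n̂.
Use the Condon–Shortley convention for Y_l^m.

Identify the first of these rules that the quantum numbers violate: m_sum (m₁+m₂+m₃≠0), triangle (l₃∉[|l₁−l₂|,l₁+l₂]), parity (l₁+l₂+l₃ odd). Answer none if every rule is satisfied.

m₁+m₂+m₃ = -1 + 1 + 0 = 0  ✓
triangle: |1−2|=1 ≤ l₃=2 ≤ 1+2=3  ✓
parity: l₁+l₂+l₃ = 5 is odd  ✗

parity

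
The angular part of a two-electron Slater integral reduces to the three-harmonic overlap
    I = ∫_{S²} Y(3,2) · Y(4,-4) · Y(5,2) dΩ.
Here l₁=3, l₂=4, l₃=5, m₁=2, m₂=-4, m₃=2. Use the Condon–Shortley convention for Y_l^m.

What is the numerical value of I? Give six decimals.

-0.109480

m-sum 0 ✓  L=12 even ✓  1≤5≤7 ✓
Π(2lᵢ+1) = 7×9×11 = 693
triangle coeff Δ(3,4,5) = 1/180180
Σ_t [0,2]: t=0:+1/576 t=1:−1/144 t=2:+1/576 = -1/288
(3j)²=20/1001 [(3 4 5; 0 0 0)], sign=+1
Σ_t [0,0]: t=0:+1/8640 = 1/8640
(3j)²=14/1287 [(3 4 5; 2 -4 2)], sign=-1
⇒ 4πI² = 280/1859
I = (-1)√(280/1859/(4π)) = -0.10947990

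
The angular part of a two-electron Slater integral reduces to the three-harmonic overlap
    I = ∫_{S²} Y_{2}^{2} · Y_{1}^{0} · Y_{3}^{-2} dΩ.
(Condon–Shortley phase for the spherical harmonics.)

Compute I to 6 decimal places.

0.184674

Rules hold: Σm=0, L=6 even, 1≤3≤3.
N = 5·3·7 = 105
Δ = 0!·4!·2!/7! = 1/105
Racah Σ t=0..0: t=0:+1/4 = 1/4
⇒ 3j(2 1 3; 0 0 0)² = 3/35, sgn -1
Racah Σ t=0..0: t=0:+1/24 = 1/24
⇒ 3j(2 1 3; 2 0 -2)² = 1/21, sgn -1
4πI² = N·(3j₀)²·(3jₘ)² = 3/7
I = +1·√(0.428571/4π) = 0.18467439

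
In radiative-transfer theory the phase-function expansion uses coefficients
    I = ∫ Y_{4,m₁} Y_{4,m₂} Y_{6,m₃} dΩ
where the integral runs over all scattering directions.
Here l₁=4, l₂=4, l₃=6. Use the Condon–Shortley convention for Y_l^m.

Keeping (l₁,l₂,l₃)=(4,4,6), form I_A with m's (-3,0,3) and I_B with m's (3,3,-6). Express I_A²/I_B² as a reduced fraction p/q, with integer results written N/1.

25/77

l's match ⇒ only the (l;m) 3-j factors differ between A and B.
A: triangle coeff Δ(4,4,6) = 1/1261260; Σ_t [1,2]: t=1:−1/25920 t=2:+1/11520 = 1/20736; (3j)²=5/429 [(4 4 6; -3 0 3)], sign=-1
B: triangle coeff Δ(4,4,6) = 1/1261260; Σ_t [1,1]: t=1:−1/518400 = -1/518400; (3j)²=7/195 [(4 4 6; 3 3 -6)], sign=-1
I_A²/I_B² = (5/429)/(7/195) = 25/77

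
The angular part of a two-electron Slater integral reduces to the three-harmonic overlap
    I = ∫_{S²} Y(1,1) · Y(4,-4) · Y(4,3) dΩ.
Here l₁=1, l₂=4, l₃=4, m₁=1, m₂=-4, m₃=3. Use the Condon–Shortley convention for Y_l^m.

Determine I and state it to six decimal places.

Σlᵢ=9 odd — θ-integrand is odd under cosθ→−cosθ; I=0

0.000000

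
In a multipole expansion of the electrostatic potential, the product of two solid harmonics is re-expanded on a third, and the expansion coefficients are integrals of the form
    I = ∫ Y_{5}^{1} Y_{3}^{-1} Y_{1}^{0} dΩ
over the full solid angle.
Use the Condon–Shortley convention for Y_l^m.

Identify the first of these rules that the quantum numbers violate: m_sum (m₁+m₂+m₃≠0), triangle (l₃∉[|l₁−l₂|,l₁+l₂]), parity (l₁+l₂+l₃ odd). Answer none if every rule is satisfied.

azimuthal sum: 1 − 1 + 0 = 0  ✓
2 ≤ 1 ≤ 8 (triangle on l)  ✗
L = 5 + 3 + 1 = 9 (odd)

triangle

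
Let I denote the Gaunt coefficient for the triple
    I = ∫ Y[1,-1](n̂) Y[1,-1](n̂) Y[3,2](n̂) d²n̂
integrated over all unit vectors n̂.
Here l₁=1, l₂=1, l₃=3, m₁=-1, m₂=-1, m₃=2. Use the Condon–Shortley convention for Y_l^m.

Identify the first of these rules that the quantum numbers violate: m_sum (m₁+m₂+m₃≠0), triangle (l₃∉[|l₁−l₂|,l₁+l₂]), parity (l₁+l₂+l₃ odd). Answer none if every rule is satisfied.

triangle

azimuthal sum: -1 − 1 + 2 = 0  ✓
0 ≤ 3 ≤ 2 (triangle on l)  ✗
L = 1 + 1 + 3 = 5 (odd)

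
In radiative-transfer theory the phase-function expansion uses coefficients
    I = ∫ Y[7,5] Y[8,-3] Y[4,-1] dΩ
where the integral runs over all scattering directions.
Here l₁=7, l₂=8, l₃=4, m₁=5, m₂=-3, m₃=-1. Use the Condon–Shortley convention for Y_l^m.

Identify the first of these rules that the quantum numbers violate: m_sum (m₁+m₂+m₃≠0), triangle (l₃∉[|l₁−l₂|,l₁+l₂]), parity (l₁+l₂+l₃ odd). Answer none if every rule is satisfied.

m_sum

m₁+m₂+m₃ = 5 − 3 − 1 = 1  ✗
triangle: |7−8|=1 ≤ l₃=4 ≤ 7+8=15
parity: l₁+l₂+l₃ = 19 is odd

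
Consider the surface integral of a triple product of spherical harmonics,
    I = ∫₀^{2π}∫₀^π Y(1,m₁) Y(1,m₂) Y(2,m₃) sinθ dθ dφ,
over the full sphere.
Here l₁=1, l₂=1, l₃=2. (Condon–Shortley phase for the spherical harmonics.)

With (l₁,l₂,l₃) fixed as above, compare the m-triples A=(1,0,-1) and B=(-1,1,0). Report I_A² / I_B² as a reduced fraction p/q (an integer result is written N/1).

Same 1,1,2: normalisation and zero-m 3j drop out of the ratio.
A: Δ: 0! 2! 2! / 5! → 1/30; sum: t=0:+1/2 = 1/2; 3j²(1 1 2; 1 0 -1) = Δ·Π!·Σ² = 1/10  (sign -1)
B: Δ: 0! 2! 2! / 5! → 1/30; sum: t=0:+1/4 = 1/4; 3j²(1 1 2; -1 1 0) = Δ·Π!·Σ² = 1/30  (sign +1)
I_A²/I_B² = (1/10)/(1/30) = 3/1

3/1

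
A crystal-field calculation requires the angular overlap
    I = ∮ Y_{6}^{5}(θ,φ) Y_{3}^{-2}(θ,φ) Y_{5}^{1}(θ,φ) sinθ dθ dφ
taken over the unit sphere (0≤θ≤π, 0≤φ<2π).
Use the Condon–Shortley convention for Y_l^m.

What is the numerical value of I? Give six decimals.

m-sum = 5 − 2 + 1 = 4 ≠ 0 ⇒ I = 0

0.000000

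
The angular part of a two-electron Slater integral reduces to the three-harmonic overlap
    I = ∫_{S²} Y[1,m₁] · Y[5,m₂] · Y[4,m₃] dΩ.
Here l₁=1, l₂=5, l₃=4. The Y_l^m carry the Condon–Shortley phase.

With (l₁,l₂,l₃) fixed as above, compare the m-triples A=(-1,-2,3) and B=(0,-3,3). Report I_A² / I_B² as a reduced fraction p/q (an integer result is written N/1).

Shared (l₁,l₂,l₃)=(1,5,4): N and (l;000)² cancel in I_A²/I_B².
A: Δ = 2!·0!·8!/11! = 1/495; Racah Σ t=2..2: t=2:+1/10080 = 1/10080; ⇒ 3j(1 5 4; -1 -2 3)² = 1/165, sgn -1
B: Δ = 2!·0!·8!/11! = 1/495; Racah Σ t=1..1: t=1:−1/5040 = -1/5040; ⇒ 3j(1 5 4; 0 -3 3)² = 16/495, sgn +1
I_A²/I_B² = (1/165)/(16/495) = 3/16

3/16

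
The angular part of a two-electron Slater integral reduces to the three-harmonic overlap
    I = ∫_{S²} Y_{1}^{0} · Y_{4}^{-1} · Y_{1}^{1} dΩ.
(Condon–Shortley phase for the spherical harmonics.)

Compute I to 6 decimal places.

|1−4|≤1≤1+4 violated ⇒ I = 0

0.000000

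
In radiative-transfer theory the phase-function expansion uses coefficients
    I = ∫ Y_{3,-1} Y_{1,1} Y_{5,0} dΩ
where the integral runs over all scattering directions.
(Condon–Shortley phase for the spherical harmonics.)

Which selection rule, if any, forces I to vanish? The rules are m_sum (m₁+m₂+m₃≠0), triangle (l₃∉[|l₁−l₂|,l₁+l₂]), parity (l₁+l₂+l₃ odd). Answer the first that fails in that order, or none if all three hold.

triangle

azimuthal sum: -1 + 1 + 0 = 0  ✓
2 ≤ 5 ≤ 4 (triangle on l)  ✗
L = 3 + 1 + 5 = 9 (odd)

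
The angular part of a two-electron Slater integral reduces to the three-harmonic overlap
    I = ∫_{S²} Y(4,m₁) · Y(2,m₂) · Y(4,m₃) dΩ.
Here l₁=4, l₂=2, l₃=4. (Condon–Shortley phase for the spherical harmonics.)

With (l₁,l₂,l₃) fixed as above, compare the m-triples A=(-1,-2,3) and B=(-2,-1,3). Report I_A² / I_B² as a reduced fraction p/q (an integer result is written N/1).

18/25

Shared (l₁,l₂,l₃)=(4,2,4): N and (l;000)² cancel in I_A²/I_B².
A: Δ = 2!·6!·2!/11! = 1/13860; Racah Σ t=0..0: t=0:+1/480 = 1/480; ⇒ 3j(4 2 4; -1 -2 3)² = 3/110, sgn -1
B: Δ = 2!·6!·2!/11! = 1/13860; Racah Σ t=0..1: t=0:+1/1440 t=1:−1/240 = -1/288; ⇒ 3j(4 2 4; -2 -1 3)² = 5/132, sgn +1
I_A²/I_B² = (3/110)/(5/132) = 18/25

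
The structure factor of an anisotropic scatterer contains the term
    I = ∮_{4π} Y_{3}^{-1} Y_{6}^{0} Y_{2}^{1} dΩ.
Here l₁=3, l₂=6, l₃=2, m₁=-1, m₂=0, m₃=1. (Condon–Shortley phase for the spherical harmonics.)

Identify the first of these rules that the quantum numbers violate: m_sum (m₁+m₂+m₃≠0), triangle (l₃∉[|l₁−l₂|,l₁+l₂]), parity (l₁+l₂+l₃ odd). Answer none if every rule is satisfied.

m₁+m₂+m₃ = -1 + 0 + 1 = 0  ✓
triangle: |3−6|=3 ≤ l₃=2 ≤ 3+6=9  ✗
parity: l₁+l₂+l₃ = 11 is odd

triangle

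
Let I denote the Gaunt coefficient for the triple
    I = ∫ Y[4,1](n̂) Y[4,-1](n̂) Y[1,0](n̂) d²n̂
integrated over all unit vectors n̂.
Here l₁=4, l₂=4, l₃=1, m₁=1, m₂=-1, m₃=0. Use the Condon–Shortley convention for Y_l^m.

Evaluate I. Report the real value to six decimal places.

Σlᵢ=9 odd — θ-integrand is odd under cosθ→−cosθ; I=0

0.000000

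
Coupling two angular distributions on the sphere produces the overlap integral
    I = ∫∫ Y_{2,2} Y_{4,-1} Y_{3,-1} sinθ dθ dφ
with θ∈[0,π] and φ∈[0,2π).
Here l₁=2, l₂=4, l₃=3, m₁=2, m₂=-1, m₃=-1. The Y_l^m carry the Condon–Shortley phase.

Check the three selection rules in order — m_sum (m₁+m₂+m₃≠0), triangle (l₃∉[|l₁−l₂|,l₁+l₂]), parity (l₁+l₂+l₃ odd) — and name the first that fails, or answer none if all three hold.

m₁+m₂+m₃ = 2 − 1 − 1 = 0  ✓
triangle: |2−4|=2 ≤ l₃=3 ≤ 2+4=6  ✓
parity: l₁+l₂+l₃ = 9 is odd  ✗

parity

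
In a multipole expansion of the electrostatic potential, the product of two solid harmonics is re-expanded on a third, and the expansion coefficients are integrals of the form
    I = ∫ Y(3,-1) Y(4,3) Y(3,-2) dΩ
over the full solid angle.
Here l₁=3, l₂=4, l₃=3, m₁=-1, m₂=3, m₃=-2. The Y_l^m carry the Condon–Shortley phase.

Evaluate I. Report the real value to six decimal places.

Checks pass: Σm=0; 10 even; l₃=3∈[1,7].
(2·3+1)(2·4+1)(2·3+1) = 441
Δ: 4! 2! 4! / 11! → 1/34650
sum: t=1:−1/72 t=2:+1/16 t=3:−1/72 = 5/144
3j²(3 4 3; 0 0 0) = Δ·Π!·Σ² = 2/77  (sign -1)
sum: t=3:−1/144 t=4:+1/288 = -1/288
3j²(3 4 3; -1 3 -2) = Δ·Π!·Σ² = 1/99  (sign +1)
combine: 4πI² = 441·2/77·1/99 = 14/121
take √, sign -1: I = -0.09595473

-0.095955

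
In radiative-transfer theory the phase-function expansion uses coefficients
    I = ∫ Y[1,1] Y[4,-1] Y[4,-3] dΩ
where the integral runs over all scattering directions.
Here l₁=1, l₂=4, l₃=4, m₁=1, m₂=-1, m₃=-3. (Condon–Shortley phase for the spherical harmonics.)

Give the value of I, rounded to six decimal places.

1 − 1 − 3 = -3 ≠ 0: azimuthal integral kills it; I = 0

0.000000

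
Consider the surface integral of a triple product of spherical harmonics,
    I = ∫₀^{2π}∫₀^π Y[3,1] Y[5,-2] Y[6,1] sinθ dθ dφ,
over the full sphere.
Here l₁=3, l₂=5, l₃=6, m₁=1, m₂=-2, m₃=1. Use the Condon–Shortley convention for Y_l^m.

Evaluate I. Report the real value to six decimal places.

0.080575

Checks pass: Σm=0; 14 even; l₃=6∈[2,8].
(2·3+1)(2·5+1)(2·6+1) = 1001
Δ: 2! 4! 8! / 15! → 1/675675
sum: t=0:+1/8640 t=1:−1/2304 t=2:+1/8640 = -7/34560
3j²(3 5 6; 0 0 0) = Δ·Π!·Σ² = 7/429  (sign -1)
sum: t=0:+1/5760 t=1:−1/8640 t=2:+1/241920 = 1/16128
3j²(3 5 6; 1 -2 1) = Δ·Π!·Σ² = 5/1001  (sign -1)
combine: 4πI² = 1001·7/429·5/1001 = 35/429
take √, sign +1: I = 0.08057502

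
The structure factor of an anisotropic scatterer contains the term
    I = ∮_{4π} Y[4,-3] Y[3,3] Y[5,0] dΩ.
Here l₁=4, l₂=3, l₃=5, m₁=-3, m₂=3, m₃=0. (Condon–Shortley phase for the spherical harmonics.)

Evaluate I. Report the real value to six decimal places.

-0.098140

m-sum 0 ✓  L=12 even ✓  1≤5≤7 ✓
Π(2lᵢ+1) = 9×7×11 = 693
triangle coeff Δ(4,3,5) = 1/180180
Σ_t [0,2]: t=0:+1/576 t=1:−1/144 t=2:+1/576 = -1/288
(3j)²=20/1001 [(4 3 5; 0 0 0)], sign=+1
Σ_t [2,2]: t=2:+1/5760 = 1/5760
(3j)²=5/572 [(4 3 5; -3 3 0)], sign=-1
⇒ 4πI² = 225/1859
I = (-1)√(225/1859/(4π)) = -0.09814013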